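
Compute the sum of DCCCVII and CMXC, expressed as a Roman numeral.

DCCCVII = 807
CMXC = 990
807 + 990 = 1797

MDCCXCVII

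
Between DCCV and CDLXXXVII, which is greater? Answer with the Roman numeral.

DCCV = 705
CDLXXXVII = 487
705 is larger

DCCV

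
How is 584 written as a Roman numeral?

Convert 584 to Roman numerals:
  584 contains 1×500 (D)
  84 contains 1×50 (L)
  34 contains 3×10 (XXX)
  4 contains 1×4 (IV)

DLXXXIV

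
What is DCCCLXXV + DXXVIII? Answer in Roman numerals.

DCCCLXXV = 875
DXXVIII = 528
875 + 528 = 1403

MCDIII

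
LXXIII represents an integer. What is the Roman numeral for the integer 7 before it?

LXXIII = 73
73 - 7 = 66

LXVI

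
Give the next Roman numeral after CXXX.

CXXX = 130; next is 131

CXXXI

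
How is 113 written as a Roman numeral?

Convert 113 to Roman numerals:
  113 contains 1×100 (C)
  13 contains 1×10 (X)
  3 contains 3×1 (III)

CXIII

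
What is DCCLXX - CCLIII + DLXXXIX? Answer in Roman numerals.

DCCLXX = 770, CCLIII = 253, DLXXXIX = 589
770 - 253 = 517
517 + 589 = 1106

MCVI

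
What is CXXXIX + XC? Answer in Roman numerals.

CXXXIX = 139
XC = 90
139 + 90 = 229

CCXXIX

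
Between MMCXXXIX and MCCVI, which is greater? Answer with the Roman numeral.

MMCXXXIX = 2139
MCCVI = 1206
2139 is larger

MMCXXXIX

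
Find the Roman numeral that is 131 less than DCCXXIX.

DCCXXIX = 729
729 - 131 = 598

DXCVIII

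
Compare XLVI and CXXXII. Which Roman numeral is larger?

XLVI = 46
CXXXII = 132
132 is larger

CXXXII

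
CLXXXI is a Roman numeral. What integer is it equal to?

CLXXXI: C=100, L=50, X=10, X=10, X=10, I=1
100 + 50 + 10 + 10 + 10 + 1 = 181

181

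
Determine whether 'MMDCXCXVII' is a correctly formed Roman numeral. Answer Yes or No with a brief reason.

'MMDCXCXVII': X cannot come right after the subtractive pair XC: once X is subtracted in XC, the next symbol must be smaller than X

No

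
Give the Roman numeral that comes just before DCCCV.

DCCCV = 805, so the previous integer is 805 - 1 = 804

DCCCIV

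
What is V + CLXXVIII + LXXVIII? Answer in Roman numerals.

V = 5, CLXXVIII = 178, LXXVIII = 78
5 + 178 = 183
183 + 78 = 261

CCLXI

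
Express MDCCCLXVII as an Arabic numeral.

MDCCCLXVII: M=1000, D=500, C=100, C=100, C=100, L=50, X=10, V=5, I=1, I=1
1000 + 500 + 100 + 100 + 100 + 50 + 10 + 5 + 1 + 1 = 1867

1867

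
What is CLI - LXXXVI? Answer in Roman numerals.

CLI = 151
LXXXVI = 86
151 - 86 = 65

LXV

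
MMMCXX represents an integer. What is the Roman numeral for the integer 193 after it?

MMMCXX = 3120
3120 + 193 = 3313

MMMCCCXIII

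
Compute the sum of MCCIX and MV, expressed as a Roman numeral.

MCCIX = 1209
MV = 1005
1209 + 1005 = 2214

MMCCXIV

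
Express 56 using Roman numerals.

Convert 56 to Roman numerals:
  56 contains 1×50 (L)
  6 contains 1×5 (V)
  1 contains 1×1 (I)

LVI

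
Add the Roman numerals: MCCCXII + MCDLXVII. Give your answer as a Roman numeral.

MCCCXII = 1312
MCDLXVII = 1467
1312 + 1467 = 2779

MMDCCLXXIX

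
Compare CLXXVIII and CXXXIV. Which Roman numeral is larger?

CLXXVIII = 178
CXXXIV = 134
178 is larger

CLXXVIII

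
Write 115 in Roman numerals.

Convert 115 to Roman numerals:
  115 contains 1×100 (C)
  15 contains 1×10 (X)
  5 contains 1×5 (V)

CXV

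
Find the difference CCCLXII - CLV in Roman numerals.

CCCLXII = 362
CLV = 155
362 - 155 = 207

CCVII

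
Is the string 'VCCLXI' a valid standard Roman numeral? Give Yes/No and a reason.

'VCCLXI': Invalid subtractive combination: VC

No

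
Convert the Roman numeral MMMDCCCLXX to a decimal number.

MMMDCCCLXX: M=1000, M=1000, M=1000, D=500, C=100, C=100, C=100, L=50, X=10, X=10
1000 + 1000 + 1000 + 500 + 100 + 100 + 100 + 50 + 10 + 10 = 3870

3870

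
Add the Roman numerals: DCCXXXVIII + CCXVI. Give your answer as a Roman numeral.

DCCXXXVIII = 738
CCXVI = 216
738 + 216 = 954

CMLIV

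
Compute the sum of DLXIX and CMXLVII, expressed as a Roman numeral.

DLXIX = 569
CMXLVII = 947
569 + 947 = 1516

MDXVI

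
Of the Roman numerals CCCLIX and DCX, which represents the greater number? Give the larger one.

CCCLIX = 359
DCX = 610
610 is larger

DCX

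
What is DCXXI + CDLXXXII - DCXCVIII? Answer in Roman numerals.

DCXXI = 621, CDLXXXII = 482, DCXCVIII = 698
621 + 482 = 1103
1103 - 698 = 405

CDV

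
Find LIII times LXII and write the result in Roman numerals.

LIII = 53
LXII = 62
53 × 62 = 3286

MMMCCLXXXVI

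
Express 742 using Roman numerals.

Convert 742 to Roman numerals:
  742 contains 1×500 (D)
  242 contains 2×100 (CC)
  42 contains 1×40 (XL)
  2 contains 2×1 (II)

DCCXLII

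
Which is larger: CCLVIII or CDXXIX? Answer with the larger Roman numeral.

CCLVIII = 258
CDXXIX = 429
429 is larger

CDXXIX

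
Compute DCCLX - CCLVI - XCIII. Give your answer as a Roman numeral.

DCCLX = 760, CCLVI = 256, XCIII = 93
760 - 256 = 504
504 - 93 = 411

CDXI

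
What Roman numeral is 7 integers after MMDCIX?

MMDCIX = 2609
2609 + 7 = 2616

MMDCXVI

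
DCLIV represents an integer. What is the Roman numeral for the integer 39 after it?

DCLIV = 654
654 + 39 = 693

DCXCIII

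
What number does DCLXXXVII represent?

DCLXXXVII: D=500, C=100, L=50, X=10, X=10, X=10, V=5, I=1, I=1
500 + 100 + 50 + 10 + 10 + 10 + 5 + 1 + 1 = 687

687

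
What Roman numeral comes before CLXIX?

CLXIX = 169; previous is 168

CLXVIII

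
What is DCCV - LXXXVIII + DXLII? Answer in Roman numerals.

DCCV = 705, LXXXVIII = 88, DXLII = 542
705 - 88 = 617
617 + 542 = 1159

MCLIX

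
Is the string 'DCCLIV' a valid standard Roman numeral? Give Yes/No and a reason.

'DCCLIV': Check the rules: uses only the symbols I, V, X, L, C, D, M; no symbol is repeated more than three times in a row; V, L and D each appear at most once; the only place a smaller symbol precedes a larger one is the allowed subtractive pair IV, the symbol right after such a pair (if any) is smaller than the pair's first symbol, and otherwise the values never increase from left to right. Value: D (500) + C (100) + C (100) + L (50) + IV (4) = 754. So it is a valid standard Roman numeral.

Yes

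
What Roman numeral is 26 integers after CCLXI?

CCLXI = 261
261 + 26 = 287

CCLXXXVII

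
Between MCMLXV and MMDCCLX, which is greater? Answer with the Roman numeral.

MCMLXV = 1965
MMDCCLX = 2760
2760 is larger

MMDCCLX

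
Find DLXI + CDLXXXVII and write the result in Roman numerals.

DLXI = 561
CDLXXXVII = 487
561 + 487 = 1048

MXLVIII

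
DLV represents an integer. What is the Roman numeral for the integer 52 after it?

DLV = 555
555 + 52 = 607

DCVII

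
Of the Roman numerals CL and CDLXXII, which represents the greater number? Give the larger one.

CL = 150
CDLXXII = 472
472 is larger

CDLXXII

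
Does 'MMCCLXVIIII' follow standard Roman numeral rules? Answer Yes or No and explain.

'MMCCLXVIIII': More than 3 consecutive I's

No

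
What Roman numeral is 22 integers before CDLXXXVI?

CDLXXXVI = 486
486 - 22 = 464

CDLXIV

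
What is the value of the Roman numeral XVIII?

XVIII: X=10, V=5, I=1, I=1, I=1
10 + 5 + 1 + 1 + 1 = 18

18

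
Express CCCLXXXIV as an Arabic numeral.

CCCLXXXIV: C=100, C=100, C=100, L=50, X=10, X=10, X=10, IV=4
100 + 100 + 100 + 50 + 10 + 10 + 10 + 4 = 384

384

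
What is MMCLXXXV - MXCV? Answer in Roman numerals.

MMCLXXXV = 2185
MXCV = 1095
2185 - 1095 = 1090

MXC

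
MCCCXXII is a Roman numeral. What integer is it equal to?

MCCCXXII: M=1000, C=100, C=100, C=100, X=10, X=10, I=1, I=1
1000 + 100 + 100 + 100 + 10 + 10 + 1 + 1 = 1322

1322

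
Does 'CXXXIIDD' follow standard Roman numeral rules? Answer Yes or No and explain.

'CXXXIIDD': D should not appear more than once

No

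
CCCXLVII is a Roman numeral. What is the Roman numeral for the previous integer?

CCCXLVII = 347; previous is 346

CCCXLVI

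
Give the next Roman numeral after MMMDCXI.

MMMDCXI = 3611; next is 3612

MMMDCXII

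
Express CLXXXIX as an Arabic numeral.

CLXXXIX: C=100, L=50, X=10, X=10, X=10, IX=9
100 + 50 + 10 + 10 + 10 + 9 = 189

189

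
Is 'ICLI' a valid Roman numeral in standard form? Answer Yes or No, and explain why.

'ICLI': Invalid subtractive combination: IC

No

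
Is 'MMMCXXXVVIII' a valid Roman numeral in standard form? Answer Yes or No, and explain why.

'MMMCXXXVVIII': V should not appear more than once

No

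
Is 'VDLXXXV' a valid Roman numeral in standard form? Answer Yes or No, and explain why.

'VDLXXXV': V should not appear more than once

No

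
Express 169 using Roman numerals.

Convert 169 to Roman numerals:
  169 contains 1×100 (C)
  69 contains 1×50 (L)
  19 contains 1×10 (X)
  9 contains 1×9 (IX)

CLXIX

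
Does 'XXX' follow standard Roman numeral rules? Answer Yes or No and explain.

'XXX': Check the rules: uses only the symbols I, V, X, L, C, D, M; no symbol is repeated more than three times in a row; V, L and D each appear at most once; no smaller symbol precedes a larger one (values never increase from left to right). Value: X (10) + X (10) + X (10) = 30. So it is a valid standard Roman numeral.

Yes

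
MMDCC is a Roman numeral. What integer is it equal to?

MMDCC: M=1000, M=1000, D=500, C=100, C=100
1000 + 1000 + 500 + 100 + 100 = 2700

2700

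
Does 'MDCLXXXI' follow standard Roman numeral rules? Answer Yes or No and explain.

'MDCLXXXI': Check the rules: uses only the symbols I, V, X, L, C, D, M; no symbol is repeated more than three times in a row; V, L and D each appear at most once; no smaller symbol precedes a larger one (values never increase from left to right). Value: M (1000) + D (500) + C (100) + L (50) + X (10) + X (10) + X (10) + I (1) = 1681. So it is a valid standard Roman numeral.

Yes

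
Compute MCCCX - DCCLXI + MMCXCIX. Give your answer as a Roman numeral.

MCCCX = 1310, DCCLXI = 761, MMCXCIX = 2199
1310 - 761 = 549
549 + 2199 = 2748

MMDCCXLVIII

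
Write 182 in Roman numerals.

Convert 182 to Roman numerals:
  182 contains 1×100 (C)
  82 contains 1×50 (L)
  32 contains 3×10 (XXX)
  2 contains 2×1 (II)

CLXXXII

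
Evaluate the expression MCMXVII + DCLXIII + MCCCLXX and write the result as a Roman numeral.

MCMXVII = 1917, DCLXIII = 663, MCCCLXX = 1370
1917 + 663 = 2580
2580 + 1370 = 3950

MMMCML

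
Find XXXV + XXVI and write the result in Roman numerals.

XXXV = 35
XXVI = 26
35 + 26 = 61

LXI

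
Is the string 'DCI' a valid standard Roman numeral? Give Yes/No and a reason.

'DCI': Check the rules: uses only the symbols I, V, X, L, C, D, M; no symbol is repeated more than three times in a row; V, L and D each appear at most once; no smaller symbol precedes a larger one (values never increase from left to right). Value: D (500) + C (100) + I (1) = 601. So it is a valid standard Roman numeral.

Yes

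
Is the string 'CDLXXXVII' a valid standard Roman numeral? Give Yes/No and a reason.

'CDLXXXVII': Check the rules: uses only the symbols I, V, X, L, C, D, M; no symbol is repeated more than three times in a row; V, L and D each appear at most once; the only place a smaller symbol precedes a larger one is the allowed subtractive pair CD, the symbol right after such a pair (if any) is smaller than the pair's first symbol, and otherwise the values never increase from left to right. Value: CD (400) + L (50) + X (10) + X (10) + X (10) + V (5) + I (1) + I (1) = 487. So it is a valid standard Roman numeral.

Yes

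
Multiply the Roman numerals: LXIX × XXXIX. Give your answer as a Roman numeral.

LXIX = 69
XXXIX = 39
69 × 39 = 2691

MMDCXCI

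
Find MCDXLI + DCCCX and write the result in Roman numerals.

MCDXLI = 1441
DCCCX = 810
1441 + 810 = 2251

MMCCLI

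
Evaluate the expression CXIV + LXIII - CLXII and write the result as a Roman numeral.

CXIV = 114, LXIII = 63, CLXII = 162
114 + 63 = 177
177 - 162 = 15

XV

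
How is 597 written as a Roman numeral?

Convert 597 to Roman numerals:
  597 contains 1×500 (D)
  97 contains 1×90 (XC)
  7 contains 1×5 (V)
  2 contains 2×1 (II)

DXCVII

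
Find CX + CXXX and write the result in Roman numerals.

CX = 110
CXXX = 130
110 + 130 = 240

CCXL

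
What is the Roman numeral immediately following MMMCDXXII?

MMMCDXXII = 3422, so the next integer is 3422 + 1 = 3423

MMMCDXXIII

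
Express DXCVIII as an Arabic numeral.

DXCVIII: D=500, XC=90, V=5, I=1, I=1, I=1
500 + 90 + 5 + 1 + 1 + 1 = 598

598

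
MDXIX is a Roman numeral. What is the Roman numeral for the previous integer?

MDXIX = 1519, so the previous integer is 1519 - 1 = 1518

MDXVIII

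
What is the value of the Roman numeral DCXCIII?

DCXCIII: D=500, C=100, XC=90, I=1, I=1, I=1
500 + 100 + 90 + 1 + 1 + 1 = 693

693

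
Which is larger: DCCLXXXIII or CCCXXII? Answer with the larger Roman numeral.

DCCLXXXIII = 783
CCCXXII = 322
783 is larger

DCCLXXXIII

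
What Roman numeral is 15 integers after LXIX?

LXIX = 69
69 + 15 = 84

LXXXIV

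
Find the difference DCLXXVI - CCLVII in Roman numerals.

DCLXXVI = 676
CCLVII = 257
676 - 257 = 419

CDXIX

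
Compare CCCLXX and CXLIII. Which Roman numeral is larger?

CCCLXX = 370
CXLIII = 143
370 is larger

CCCLXX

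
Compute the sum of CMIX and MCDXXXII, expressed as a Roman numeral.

CMIX = 909
MCDXXXII = 1432
909 + 1432 = 2341

MMCCCXLI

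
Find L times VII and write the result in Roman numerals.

L = 50
VII = 7
50 × 7 = 350

CCCL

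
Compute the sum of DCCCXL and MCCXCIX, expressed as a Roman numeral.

DCCCXL = 840
MCCXCIX = 1299
840 + 1299 = 2139

MMCXXXIX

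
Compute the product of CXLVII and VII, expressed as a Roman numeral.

CXLVII = 147
VII = 7
147 × 7 = 1029

MXXIX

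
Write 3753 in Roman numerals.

Convert 3753 to Roman numerals:
  3753 contains 3×1000 (MMM)
  753 contains 1×500 (D)
  253 contains 2×100 (CC)
  53 contains 1×50 (L)
  3 contains 3×1 (III)

MMMDCCLIII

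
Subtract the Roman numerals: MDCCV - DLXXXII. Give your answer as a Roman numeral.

MDCCV = 1705
DLXXXII = 582
1705 - 582 = 1123

MCXXIII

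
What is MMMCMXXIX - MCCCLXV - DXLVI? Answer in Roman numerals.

MMMCMXXIX = 3929, MCCCLXV = 1365, DXLVI = 546
3929 - 1365 = 2564
2564 - 546 = 2018

MMXVIII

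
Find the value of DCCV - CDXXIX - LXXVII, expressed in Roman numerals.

DCCV = 705, CDXXIX = 429, LXXVII = 77
705 - 429 = 276
276 - 77 = 199

CXCIX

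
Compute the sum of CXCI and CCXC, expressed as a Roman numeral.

CXCI = 191
CCXC = 290
191 + 290 = 481

CDLXXXI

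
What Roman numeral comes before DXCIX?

DXCIX = 599, so the previous integer is 599 - 1 = 598

DXCVIII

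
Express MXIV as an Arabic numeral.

MXIV: M=1000, X=10, IV=4
1000 + 10 + 4 = 1014

1014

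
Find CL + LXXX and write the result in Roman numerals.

CL = 150
LXXX = 80
150 + 80 = 230

CCXXX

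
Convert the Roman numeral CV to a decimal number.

CV: C=100, V=5
100 + 5 = 105

105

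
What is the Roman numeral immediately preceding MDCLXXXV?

MDCLXXXV = 1685, so the previous integer is 1685 - 1 = 1684

MDCLXXXIV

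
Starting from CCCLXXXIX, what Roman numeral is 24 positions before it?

CCCLXXXIX = 389
389 - 24 = 365

CCCLXV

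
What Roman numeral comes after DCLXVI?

DCLXVI = 666, so the next integer is 666 + 1 = 667

DCLXVII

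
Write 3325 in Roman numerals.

Convert 3325 to Roman numerals:
  3325 contains 3×1000 (MMM)
  325 contains 3×100 (CCC)
  25 contains 2×10 (XX)
  5 contains 1×5 (V)

MMMCCCXXV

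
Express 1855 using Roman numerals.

Convert 1855 to Roman numerals:
  1855 contains 1×1000 (M)
  855 contains 1×500 (D)
  355 contains 3×100 (CCC)
  55 contains 1×50 (L)
  5 contains 1×5 (V)

MDCCCLV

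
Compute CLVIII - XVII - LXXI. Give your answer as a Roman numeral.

CLVIII = 158, XVII = 17, LXXI = 71
158 - 17 = 141
141 - 71 = 70

LXX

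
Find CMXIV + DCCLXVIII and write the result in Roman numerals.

CMXIV = 914
DCCLXVIII = 768
914 + 768 = 1682

MDCLXXXII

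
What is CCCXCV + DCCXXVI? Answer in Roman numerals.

CCCXCV = 395
DCCXXVI = 726
395 + 726 = 1121

MCXXI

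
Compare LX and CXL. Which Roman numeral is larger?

LX = 60
CXL = 140
140 is larger

CXL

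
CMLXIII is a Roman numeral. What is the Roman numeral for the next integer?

CMLXIII = 963; next is 964

CMLXIV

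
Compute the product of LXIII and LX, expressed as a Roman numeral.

LXIII = 63
LX = 60
63 × 60 = 3780

MMMDCCLXXX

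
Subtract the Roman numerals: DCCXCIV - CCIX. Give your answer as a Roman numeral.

DCCXCIV = 794
CCIX = 209
794 - 209 = 585

DLXXXV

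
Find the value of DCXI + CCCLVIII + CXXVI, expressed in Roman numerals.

DCXI = 611, CCCLVIII = 358, CXXVI = 126
611 + 358 = 969
969 + 126 = 1095

MXCV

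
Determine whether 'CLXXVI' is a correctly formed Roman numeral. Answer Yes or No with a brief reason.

'CLXXVI': Check the rules: uses only the symbols I, V, X, L, C, D, M; no symbol is repeated more than three times in a row; V, L and D each appear at most once; no smaller symbol precedes a larger one (values never increase from left to right). Value: C (100) + L (50) + X (10) + X (10) + V (5) + I (1) = 176. So it is a valid standard Roman numeral.

Yes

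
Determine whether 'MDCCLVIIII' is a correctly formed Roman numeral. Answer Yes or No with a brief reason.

'MDCCLVIIII': More than 3 consecutive I's

No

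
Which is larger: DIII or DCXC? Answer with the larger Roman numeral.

DIII = 503
DCXC = 690
690 is larger

DCXC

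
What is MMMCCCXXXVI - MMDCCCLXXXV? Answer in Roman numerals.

MMMCCCXXXVI = 3336
MMDCCCLXXXV = 2885
3336 - 2885 = 451

CDLI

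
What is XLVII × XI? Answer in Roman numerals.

XLVII = 47
XI = 11
47 × 11 = 517

DXVII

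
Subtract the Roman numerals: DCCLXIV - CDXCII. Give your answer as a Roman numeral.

DCCLXIV = 764
CDXCII = 492
764 - 492 = 272

CCLXXII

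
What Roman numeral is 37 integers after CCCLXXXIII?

CCCLXXXIII = 383
383 + 37 = 420

CDXX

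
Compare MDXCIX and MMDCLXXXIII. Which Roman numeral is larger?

MDXCIX = 1599
MMDCLXXXIII = 2683
2683 is larger

MMDCLXXXIII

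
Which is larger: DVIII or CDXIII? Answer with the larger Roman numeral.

DVIII = 508
CDXIII = 413
508 is larger

DVIII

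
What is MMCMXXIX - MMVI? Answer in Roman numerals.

MMCMXXIX = 2929
MMVI = 2006
2929 - 2006 = 923

CMXXIII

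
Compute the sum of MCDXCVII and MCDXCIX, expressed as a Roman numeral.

MCDXCVII = 1497
MCDXCIX = 1499
1497 + 1499 = 2996

MMCMXCVI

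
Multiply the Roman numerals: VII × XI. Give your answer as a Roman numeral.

VII = 7
XI = 11
7 × 11 = 77

LXXVII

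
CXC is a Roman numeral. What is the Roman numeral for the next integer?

CXC = 190; next is 191

CXCI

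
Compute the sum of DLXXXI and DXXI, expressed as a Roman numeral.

DLXXXI = 581
DXXI = 521
581 + 521 = 1102

MCII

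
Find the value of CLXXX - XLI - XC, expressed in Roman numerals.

CLXXX = 180, XLI = 41, XC = 90
180 - 41 = 139
139 - 90 = 49

XLIX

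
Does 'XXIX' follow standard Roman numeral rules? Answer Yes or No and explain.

'XXIX': Check the rules: uses only the symbols I, V, X, L, C, D, M; no symbol is repeated more than three times in a row; V, L and D each appear at most once; the only place a smaller symbol precedes a larger one is the allowed subtractive pair IX, the symbol right after such a pair (if any) is smaller than the pair's first symbol, and otherwise the values never increase from left to right. Value: X (10) + X (10) + IX (9) = 29. So it is a valid standard Roman numeral.

Yes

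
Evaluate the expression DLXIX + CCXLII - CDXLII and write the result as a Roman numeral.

DLXIX = 569, CCXLII = 242, CDXLII = 442
569 + 242 = 811
811 - 442 = 369

CCCLXIX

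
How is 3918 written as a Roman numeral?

Convert 3918 to Roman numerals:
  3918 contains 3×1000 (MMM)
  918 contains 1×900 (CM)
  18 contains 1×10 (X)
  8 contains 1×5 (V)
  3 contains 3×1 (III)

MMMCMXVIII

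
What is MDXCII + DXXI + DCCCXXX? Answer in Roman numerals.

MDXCII = 1592, DXXI = 521, DCCCXXX = 830
1592 + 521 = 2113
2113 + 830 = 2943

MMCMXLIII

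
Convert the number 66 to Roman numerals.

Convert 66 to Roman numerals:
  66 contains 1×50 (L)
  16 contains 1×10 (X)
  6 contains 1×5 (V)
  1 contains 1×1 (I)

LXVI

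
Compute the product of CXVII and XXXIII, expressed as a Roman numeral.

CXVII = 117
XXXIII = 33
117 × 33 = 3861

MMMDCCCLXI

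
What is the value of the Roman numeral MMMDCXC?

MMMDCXC: M=1000, M=1000, M=1000, D=500, C=100, XC=90
1000 + 1000 + 1000 + 500 + 100 + 90 = 3690

3690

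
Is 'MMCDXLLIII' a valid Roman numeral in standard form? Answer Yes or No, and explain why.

'MMCDXLLIII': L should not appear more than once

No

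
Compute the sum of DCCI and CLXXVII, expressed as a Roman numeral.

DCCI = 701
CLXXVII = 177
701 + 177 = 878

DCCCLXXVIII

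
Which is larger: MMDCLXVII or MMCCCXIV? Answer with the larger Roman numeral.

MMDCLXVII = 2667
MMCCCXIV = 2314
2667 is larger

MMDCLXVII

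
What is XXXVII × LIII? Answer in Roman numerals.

XXXVII = 37
LIII = 53
37 × 53 = 1961

MCMLXI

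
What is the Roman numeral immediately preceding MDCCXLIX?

MDCCXLIX = 1749; previous is 1748

MDCCXLVIII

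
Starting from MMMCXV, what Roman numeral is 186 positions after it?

MMMCXV = 3115
3115 + 186 = 3301

MMMCCCI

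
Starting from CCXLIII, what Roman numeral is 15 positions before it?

CCXLIII = 243
243 - 15 = 228

CCXXVIII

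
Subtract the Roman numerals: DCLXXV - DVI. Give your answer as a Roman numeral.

DCLXXV = 675
DVI = 506
675 - 506 = 169

CLXIX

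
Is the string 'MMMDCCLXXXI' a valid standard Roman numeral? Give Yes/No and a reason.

'MMMDCCLXXXI': Check the rules: uses only the symbols I, V, X, L, C, D, M; no symbol is repeated more than three times in a row; V, L and D each appear at most once; no smaller symbol precedes a larger one (values never increase from left to right). Value: M (1000) + M (1000) + M (1000) + D (500) + C (100) + C (100) + L (50) + X (10) + X (10) + X (10) + I (1) = 3781. So it is a valid standard Roman numeral.

Yes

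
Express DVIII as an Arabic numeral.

DVIII: D=500, V=5, I=1, I=1, I=1
500 + 5 + 1 + 1 + 1 = 508

508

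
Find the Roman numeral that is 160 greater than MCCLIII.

MCCLIII = 1253
1253 + 160 = 1413

MCDXIII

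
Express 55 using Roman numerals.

Convert 55 to Roman numerals:
  55 contains 1×50 (L)
  5 contains 1×5 (V)

LV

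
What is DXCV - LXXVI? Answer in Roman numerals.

DXCV = 595
LXXVI = 76
595 - 76 = 519

DXIX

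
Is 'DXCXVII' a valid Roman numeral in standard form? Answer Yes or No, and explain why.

'DXCXVII': X cannot come right after the subtractive pair XC: once X is subtracted in XC, the next symbol must be smaller than X

No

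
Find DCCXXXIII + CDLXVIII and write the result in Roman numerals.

DCCXXXIII = 733
CDLXVIII = 468
733 + 468 = 1201

MCCI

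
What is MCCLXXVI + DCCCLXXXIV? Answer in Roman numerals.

MCCLXXVI = 1276
DCCCLXXXIV = 884
1276 + 884 = 2160

MMCLX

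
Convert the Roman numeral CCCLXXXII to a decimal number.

CCCLXXXII: C=100, C=100, C=100, L=50, X=10, X=10, X=10, I=1, I=1
100 + 100 + 100 + 50 + 10 + 10 + 10 + 1 + 1 = 382

382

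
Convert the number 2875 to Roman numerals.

Convert 2875 to Roman numerals:
  2875 contains 2×1000 (MM)
  875 contains 1×500 (D)
  375 contains 3×100 (CCC)
  75 contains 1×50 (L)
  25 contains 2×10 (XX)
  5 contains 1×5 (V)

MMDCCCLXXV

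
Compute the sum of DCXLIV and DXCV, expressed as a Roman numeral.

DCXLIV = 644
DXCV = 595
644 + 595 = 1239

MCCXXXIX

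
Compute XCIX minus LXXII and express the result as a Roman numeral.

XCIX = 99
LXXII = 72
99 - 72 = 27

XXVII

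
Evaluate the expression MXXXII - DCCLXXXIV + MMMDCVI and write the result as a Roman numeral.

MXXXII = 1032, DCCLXXXIV = 784, MMMDCVI = 3606
1032 - 784 = 248
248 + 3606 = 3854

MMMDCCCLIV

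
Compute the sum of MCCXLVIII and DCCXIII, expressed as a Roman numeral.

MCCXLVIII = 1248
DCCXIII = 713
1248 + 713 = 1961

MCMLXI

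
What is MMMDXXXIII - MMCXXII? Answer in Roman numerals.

MMMDXXXIII = 3533
MMCXXII = 2122
3533 - 2122 = 1411

MCDXI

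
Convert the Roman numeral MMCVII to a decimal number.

MMCVII: M=1000, M=1000, C=100, V=5, I=1, I=1
1000 + 1000 + 100 + 5 + 1 + 1 = 2107

2107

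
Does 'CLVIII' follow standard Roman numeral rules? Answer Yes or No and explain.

'CLVIII': Check the rules: uses only the symbols I, V, X, L, C, D, M; no symbol is repeated more than three times in a row; V, L and D each appear at most once; no smaller symbol precedes a larger one (values never increase from left to right). Value: C (100) + L (50) + V (5) + I (1) + I (1) + I (1) = 158. So it is a valid standard Roman numeral.

Yes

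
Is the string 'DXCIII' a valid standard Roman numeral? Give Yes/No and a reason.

'DXCIII': Check the rules: uses only the symbols I, V, X, L, C, D, M; no symbol is repeated more than three times in a row; V, L and D each appear at most once; the only place a smaller symbol precedes a larger one is the allowed subtractive pair XC, the symbol right after such a pair (if any) is smaller than the pair's first symbol, and otherwise the values never increase from left to right. Value: D (500) + XC (90) + I (1) + I (1) + I (1) = 593. So it is a valid standard Roman numeral.

Yes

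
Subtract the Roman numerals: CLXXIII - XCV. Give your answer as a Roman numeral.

CLXXIII = 173
XCV = 95
173 - 95 = 78

LXXVIII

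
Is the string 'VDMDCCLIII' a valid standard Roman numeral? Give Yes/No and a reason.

'VDMDCCLIII': D should not appear more than once

No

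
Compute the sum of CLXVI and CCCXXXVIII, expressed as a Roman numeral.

CLXVI = 166
CCCXXXVIII = 338
166 + 338 = 504

DIV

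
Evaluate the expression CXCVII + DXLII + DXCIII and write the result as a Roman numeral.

CXCVII = 197, DXLII = 542, DXCIII = 593
197 + 542 = 739
739 + 593 = 1332

MCCCXXXII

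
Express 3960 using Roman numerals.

Convert 3960 to Roman numerals:
  3960 contains 3×1000 (MMM)
  960 contains 1×900 (CM)
  60 contains 1×50 (L)
  10 contains 1×10 (X)

MMMCMLX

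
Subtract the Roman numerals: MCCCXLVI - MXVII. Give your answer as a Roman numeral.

MCCCXLVI = 1346
MXVII = 1017
1346 - 1017 = 329

CCCXXIX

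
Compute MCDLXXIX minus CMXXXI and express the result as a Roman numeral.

MCDLXXIX = 1479
CMXXXI = 931
1479 - 931 = 548

DXLVIII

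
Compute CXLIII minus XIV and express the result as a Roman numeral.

CXLIII = 143
XIV = 14
143 - 14 = 129

CXXIX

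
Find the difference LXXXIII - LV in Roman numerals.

LXXXIII = 83
LV = 55
83 - 55 = 28

XXVIII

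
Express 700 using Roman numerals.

Convert 700 to Roman numerals:
  700 contains 1×500 (D)
  200 contains 2×100 (CC)

DCC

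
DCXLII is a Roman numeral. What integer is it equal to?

DCXLII: D=500, C=100, XL=40, I=1, I=1
500 + 100 + 40 + 1 + 1 = 642

642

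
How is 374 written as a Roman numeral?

Convert 374 to Roman numerals:
  374 contains 3×100 (CCC)
  74 contains 1×50 (L)
  24 contains 2×10 (XX)
  4 contains 1×4 (IV)

CCCLXXIV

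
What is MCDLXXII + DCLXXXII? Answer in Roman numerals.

MCDLXXII = 1472
DCLXXXII = 682
1472 + 682 = 2154

MMCLIV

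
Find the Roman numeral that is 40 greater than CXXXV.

CXXXV = 135
135 + 40 = 175

CLXXV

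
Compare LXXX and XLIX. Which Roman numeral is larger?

LXXX = 80
XLIX = 49
80 is larger

LXXX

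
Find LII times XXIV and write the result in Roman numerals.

LII = 52
XXIV = 24
52 × 24 = 1248

MCCXLVIII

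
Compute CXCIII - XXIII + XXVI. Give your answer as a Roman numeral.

CXCIII = 193, XXIII = 23, XXVI = 26
193 - 23 = 170
170 + 26 = 196

CXCVI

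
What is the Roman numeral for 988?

Convert 988 to Roman numerals:
  988 contains 1×900 (CM)
  88 contains 1×50 (L)
  38 contains 3×10 (XXX)
  8 contains 1×5 (V)
  3 contains 3×1 (III)

CMLXXXVIII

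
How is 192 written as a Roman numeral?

Convert 192 to Roman numerals:
  192 contains 1×100 (C)
  92 contains 1×90 (XC)
  2 contains 2×1 (II)

CXCII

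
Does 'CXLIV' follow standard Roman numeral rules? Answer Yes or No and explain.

'CXLIV': Check the rules: uses only the symbols I, V, X, L, C, D, M; no symbol is repeated more than three times in a row; V, L and D each appear at most once; the only places a smaller symbol precedes a larger one are the allowed subtractive pairs XL, IV, the symbol right after such a pair (if any) is smaller than the pair's first symbol, and otherwise the values never increase from left to right. Value: C (100) + XL (40) + IV (4) = 144. So it is a valid standard Roman numeral.

Yes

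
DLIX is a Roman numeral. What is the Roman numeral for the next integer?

DLIX = 559, so the next integer is 559 + 1 = 560

DLX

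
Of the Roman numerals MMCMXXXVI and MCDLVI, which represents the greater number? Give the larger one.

MMCMXXXVI = 2936
MCDLVI = 1456
2936 is larger

MMCMXXXVI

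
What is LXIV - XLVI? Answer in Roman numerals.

LXIV = 64
XLVI = 46
64 - 46 = 18

XVIII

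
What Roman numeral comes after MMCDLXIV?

MMCDLXIV = 2464, so the next integer is 2464 + 1 = 2465

MMCDLXV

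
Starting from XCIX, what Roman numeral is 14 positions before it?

XCIX = 99
99 - 14 = 85

LXXXV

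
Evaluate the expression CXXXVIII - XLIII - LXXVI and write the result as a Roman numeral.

CXXXVIII = 138, XLIII = 43, LXXVI = 76
138 - 43 = 95
95 - 76 = 19

XIX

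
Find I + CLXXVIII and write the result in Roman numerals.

I = 1
CLXXVIII = 178
1 + 178 = 179

CLXXIX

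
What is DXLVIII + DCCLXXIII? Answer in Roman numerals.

DXLVIII = 548
DCCLXXIII = 773
548 + 773 = 1321

MCCCXXI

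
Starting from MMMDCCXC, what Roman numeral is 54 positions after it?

MMMDCCXC = 3790
3790 + 54 = 3844

MMMDCCCXLIV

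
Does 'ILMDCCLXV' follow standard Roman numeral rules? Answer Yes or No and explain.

'ILMDCCLXV': L should not appear more than once

No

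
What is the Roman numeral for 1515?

Convert 1515 to Roman numerals:
  1515 contains 1×1000 (M)
  515 contains 1×500 (D)
  15 contains 1×10 (X)
  5 contains 1×5 (V)

MDXV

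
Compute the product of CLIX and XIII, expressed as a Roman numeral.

CLIX = 159
XIII = 13
159 × 13 = 2067

MMLXVII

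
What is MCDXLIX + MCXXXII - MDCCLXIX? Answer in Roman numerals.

MCDXLIX = 1449, MCXXXII = 1132, MDCCLXIX = 1769
1449 + 1132 = 2581
2581 - 1769 = 812

DCCCXII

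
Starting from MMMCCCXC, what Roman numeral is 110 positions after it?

MMMCCCXC = 3390
3390 + 110 = 3500

MMMD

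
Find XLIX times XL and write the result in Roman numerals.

XLIX = 49
XL = 40
49 × 40 = 1960

MCMLX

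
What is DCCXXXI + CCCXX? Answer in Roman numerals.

DCCXXXI = 731
CCCXX = 320
731 + 320 = 1051

MLI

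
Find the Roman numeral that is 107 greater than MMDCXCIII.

MMDCXCIII = 2693
2693 + 107 = 2800

MMDCCC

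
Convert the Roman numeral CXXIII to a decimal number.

CXXIII: C=100, X=10, X=10, I=1, I=1, I=1
100 + 10 + 10 + 1 + 1 + 1 = 123

123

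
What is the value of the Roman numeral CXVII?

CXVII: C=100, X=10, V=5, I=1, I=1
100 + 10 + 5 + 1 + 1 = 117

117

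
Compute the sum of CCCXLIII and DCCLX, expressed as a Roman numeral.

CCCXLIII = 343
DCCLX = 760
343 + 760 = 1103

MCIII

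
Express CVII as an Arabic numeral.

CVII: C=100, V=5, I=1, I=1
100 + 5 + 1 + 1 = 107

107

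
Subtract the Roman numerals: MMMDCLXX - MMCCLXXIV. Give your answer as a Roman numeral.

MMMDCLXX = 3670
MMCCLXXIV = 2274
3670 - 2274 = 1396

MCCCXCVI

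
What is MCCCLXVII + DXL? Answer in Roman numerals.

MCCCLXVII = 1367
DXL = 540
1367 + 540 = 1907

MCMVII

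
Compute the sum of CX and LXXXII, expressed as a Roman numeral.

CX = 110
LXXXII = 82
110 + 82 = 192

CXCII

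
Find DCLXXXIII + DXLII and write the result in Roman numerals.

DCLXXXIII = 683
DXLII = 542
683 + 542 = 1225

MCCXXV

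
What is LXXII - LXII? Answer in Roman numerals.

LXXII = 72
LXII = 62
72 - 62 = 10

X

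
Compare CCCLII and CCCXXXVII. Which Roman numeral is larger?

CCCLII = 352
CCCXXXVII = 337
352 is larger

CCCLII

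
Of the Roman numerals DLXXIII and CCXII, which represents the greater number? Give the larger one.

DLXXIII = 573
CCXII = 212
573 is larger

DLXXIII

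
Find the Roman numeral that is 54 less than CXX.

CXX = 120
120 - 54 = 66

LXVI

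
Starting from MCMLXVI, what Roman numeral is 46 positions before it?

MCMLXVI = 1966
1966 - 46 = 1920

MCMXX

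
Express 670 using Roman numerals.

Convert 670 to Roman numerals:
  670 contains 1×500 (D)
  170 contains 1×100 (C)
  70 contains 1×50 (L)
  20 contains 2×10 (XX)

DCLXX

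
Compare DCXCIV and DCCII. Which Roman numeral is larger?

DCXCIV = 694
DCCII = 702
702 is larger

DCCII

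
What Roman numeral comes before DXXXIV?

DXXXIV = 534; previous is 533

DXXXIII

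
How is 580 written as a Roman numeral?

Convert 580 to Roman numerals:
  580 contains 1×500 (D)
  80 contains 1×50 (L)
  30 contains 3×10 (XXX)

DLXXX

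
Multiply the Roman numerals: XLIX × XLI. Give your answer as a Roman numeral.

XLIX = 49
XLI = 41
49 × 41 = 2009

MMIX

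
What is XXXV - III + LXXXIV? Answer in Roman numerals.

XXXV = 35, III = 3, LXXXIV = 84
35 - 3 = 32
32 + 84 = 116

CXVI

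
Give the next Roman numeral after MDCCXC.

MDCCXC = 1790, so the next integer is 1790 + 1 = 1791

MDCCXCI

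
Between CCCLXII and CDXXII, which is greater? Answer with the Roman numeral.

CCCLXII = 362
CDXXII = 422
422 is larger

CDXXII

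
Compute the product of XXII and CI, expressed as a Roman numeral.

XXII = 22
CI = 101
22 × 101 = 2222

MMCCXXII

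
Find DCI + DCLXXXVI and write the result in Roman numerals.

DCI = 601
DCLXXXVI = 686
601 + 686 = 1287

MCCLXXXVII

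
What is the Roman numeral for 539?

Convert 539 to Roman numerals:
  539 contains 1×500 (D)
  39 contains 3×10 (XXX)
  9 contains 1×9 (IX)

DXXXIX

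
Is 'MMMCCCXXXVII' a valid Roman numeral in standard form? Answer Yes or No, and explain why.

'MMMCCCXXXVII': Check the rules: uses only the symbols I, V, X, L, C, D, M; no symbol is repeated more than three times in a row; V, L and D each appear at most once; no smaller symbol precedes a larger one (values never increase from left to right). Value: M (1000) + M (1000) + M (1000) + C (100) + C (100) + C (100) + X (10) + X (10) + X (10) + V (5) + I (1) + I (1) = 3337. So it is a valid standard Roman numeral.

Yes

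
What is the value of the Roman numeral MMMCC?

MMMCC: M=1000, M=1000, M=1000, C=100, C=100
1000 + 1000 + 1000 + 100 + 100 = 3200

3200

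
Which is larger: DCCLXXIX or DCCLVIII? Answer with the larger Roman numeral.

DCCLXXIX = 779
DCCLVIII = 758
779 is larger

DCCLXXIX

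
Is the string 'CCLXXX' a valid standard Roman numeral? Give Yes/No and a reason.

'CCLXXX': Check the rules: uses only the symbols I, V, X, L, C, D, M; no symbol is repeated more than three times in a row; V, L and D each appear at most once; no smaller symbol precedes a larger one (values never increase from left to right). Value: C (100) + C (100) + L (50) + X (10) + X (10) + X (10) = 280. So it is a valid standard Roman numeral.

Yes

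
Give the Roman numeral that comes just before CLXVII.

CLXVII = 167, so the previous integer is 167 - 1 = 166

CLXVI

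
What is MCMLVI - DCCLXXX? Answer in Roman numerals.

MCMLVI = 1956
DCCLXXX = 780
1956 - 780 = 1176

MCLXXVI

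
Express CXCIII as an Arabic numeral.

CXCIII: C=100, XC=90, I=1, I=1, I=1
100 + 90 + 1 + 1 + 1 = 193

193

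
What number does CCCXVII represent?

CCCXVII: C=100, C=100, C=100, X=10, V=5, I=1, I=1
100 + 100 + 100 + 10 + 5 + 1 + 1 = 317

317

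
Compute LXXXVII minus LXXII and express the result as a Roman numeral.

LXXXVII = 87
LXXII = 72
87 - 72 = 15

XV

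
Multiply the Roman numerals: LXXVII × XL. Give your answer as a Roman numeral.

LXXVII = 77
XL = 40
77 × 40 = 3080

MMMLXXX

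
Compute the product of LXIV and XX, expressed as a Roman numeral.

LXIV = 64
XX = 20
64 × 20 = 1280

MCCLXXX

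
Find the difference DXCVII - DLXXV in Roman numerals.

DXCVII = 597
DLXXV = 575
597 - 575 = 22

XXII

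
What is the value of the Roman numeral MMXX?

MMXX: M=1000, M=1000, X=10, X=10
1000 + 1000 + 10 + 10 = 2020

2020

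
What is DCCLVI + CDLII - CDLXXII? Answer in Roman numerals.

DCCLVI = 756, CDLII = 452, CDLXXII = 472
756 + 452 = 1208
1208 - 472 = 736

DCCXXXVI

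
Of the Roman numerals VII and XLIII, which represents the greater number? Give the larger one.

VII = 7
XLIII = 43
43 is larger

XLIII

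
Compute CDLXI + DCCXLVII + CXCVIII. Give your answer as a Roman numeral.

CDLXI = 461, DCCXLVII = 747, CXCVIII = 198
461 + 747 = 1208
1208 + 198 = 1406

MCDVI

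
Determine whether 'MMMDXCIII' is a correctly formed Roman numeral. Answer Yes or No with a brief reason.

'MMMDXCIII': Check the rules: uses only the symbols I, V, X, L, C, D, M; no symbol is repeated more than three times in a row; V, L and D each appear at most once; the only place a smaller symbol precedes a larger one is the allowed subtractive pair XC, the symbol right after such a pair (if any) is smaller than the pair's first symbol, and otherwise the values never increase from left to right. Value: M (1000) + M (1000) + M (1000) + D (500) + XC (90) + I (1) + I (1) + I (1) = 3593. So it is a valid standard Roman numeral.

Yes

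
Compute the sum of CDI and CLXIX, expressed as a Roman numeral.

CDI = 401
CLXIX = 169
401 + 169 = 570

DLXX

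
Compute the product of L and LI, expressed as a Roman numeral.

L = 50
LI = 51
50 × 51 = 2550

MMDL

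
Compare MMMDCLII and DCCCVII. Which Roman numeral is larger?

MMMDCLII = 3652
DCCCVII = 807
3652 is larger

MMMDCLII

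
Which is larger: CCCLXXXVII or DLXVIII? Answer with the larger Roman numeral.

CCCLXXXVII = 387
DLXVIII = 568
568 is larger

DLXVIII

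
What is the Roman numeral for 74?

Convert 74 to Roman numerals:
  74 contains 1×50 (L)
  24 contains 2×10 (XX)
  4 contains 1×4 (IV)

LXXIV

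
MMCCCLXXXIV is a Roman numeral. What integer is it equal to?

MMCCCLXXXIV: M=1000, M=1000, C=100, C=100, C=100, L=50, X=10, X=10, X=10, IV=4
1000 + 1000 + 100 + 100 + 100 + 50 + 10 + 10 + 10 + 4 = 2384

2384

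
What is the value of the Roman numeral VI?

VI: V=5, I=1
5 + 1 = 6

6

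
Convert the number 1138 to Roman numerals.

Convert 1138 to Roman numerals:
  1138 contains 1×1000 (M)
  138 contains 1×100 (C)
  38 contains 3×10 (XXX)
  8 contains 1×5 (V)
  3 contains 3×1 (III)

MCXXXVIII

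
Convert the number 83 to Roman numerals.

Convert 83 to Roman numerals:
  83 contains 1×50 (L)
  33 contains 3×10 (XXX)
  3 contains 3×1 (III)

LXXXIII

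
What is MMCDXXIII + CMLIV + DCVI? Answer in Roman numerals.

MMCDXXIII = 2423, CMLIV = 954, DCVI = 606
2423 + 954 = 3377
3377 + 606 = 3983

MMMCMLXXXIII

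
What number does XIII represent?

XIII: X=10, I=1, I=1, I=1
10 + 1 + 1 + 1 = 13

13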